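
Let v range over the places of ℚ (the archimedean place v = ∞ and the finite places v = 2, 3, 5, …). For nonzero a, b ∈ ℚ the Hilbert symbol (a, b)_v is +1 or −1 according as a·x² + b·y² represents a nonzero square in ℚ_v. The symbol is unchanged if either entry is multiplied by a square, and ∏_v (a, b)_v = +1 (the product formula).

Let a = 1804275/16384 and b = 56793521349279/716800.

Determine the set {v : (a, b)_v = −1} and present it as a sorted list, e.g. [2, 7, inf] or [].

(a, b) ≡ (11, 17017) mod (ℚ^×)²; places V = {2, 3, 5, 7, 11, 13, 17, 37, ∞}.
(a,b)_37: α=0, u≡36; β=2, v≡9 (mod 37); (36|37)=+1, (9|37)=+1; sign (−1)^0·+1^2·+1^0 = +1.
(a,b)_7: α=0, u≡1; β=-1, v≡2 (mod 7); (1|7)=+1, (2|7)=+1; sign (−1)^0·+1^-1·+1^0 = +1.
(a,b)_17: α=0, u≡5; β=3, v≡8 (mod 17); (5|17)=-1, (8|17)=+1; sign (−1)^0·-1^3·+1^0 = -1.
(a,b)_∞: sgn(11)=+, sgn(17017)=+, so +1.
(a,b)_3: α=8, u≡2; β=10, v≡1 (mod 3); (2|3)=-1, (1|3)=+1; sign (−1)^0·-1^10·+1^8 = +1.
(a,b)_11: α=1, u≡3; β=1, v≡10 (mod 11); (3|11)=+1, (10|11)=-1; sign (−1)^1·+1^1·-1^1 = +1.
(a,b)_13: α=0, u≡11; β=1, v≡4 (mod 13); (11|13)=-1, (4|13)=+1; sign (−1)^0·-1^1·+1^0 = -1.
(a,b)_5: α=2, u≡4; β=-2, v≡2 (mod 5); (4|5)=+1, (2|5)=-1; sign (−1)^0·+1^-2·-1^2 = +1.
(a,b)_2: α=-14, β=-12; u≡3, v≡1 (mod 8); ε(u)ε(v)=1·0, αω(v)=-14·0, βω(u)=-12·1; sum ≡ 0  ⇒  +1.
(11, 17017 / ℚ) ramifies at {13, 17}: a division algebra.

[13, 17]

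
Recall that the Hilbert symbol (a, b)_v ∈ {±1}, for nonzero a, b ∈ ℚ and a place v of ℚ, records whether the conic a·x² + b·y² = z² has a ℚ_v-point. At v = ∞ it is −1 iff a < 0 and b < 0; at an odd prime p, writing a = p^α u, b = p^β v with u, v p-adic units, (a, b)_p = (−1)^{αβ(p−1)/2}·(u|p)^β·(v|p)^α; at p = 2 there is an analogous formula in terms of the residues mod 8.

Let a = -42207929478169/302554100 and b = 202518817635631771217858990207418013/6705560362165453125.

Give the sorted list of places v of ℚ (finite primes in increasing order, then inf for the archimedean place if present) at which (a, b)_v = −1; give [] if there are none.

(a, b) ≡ (-29, 377) mod (ℚ^×)²; places V = {2, 3, 5, 7, 13, 17, 19, 29, 31, 47, ∞}.
(a,b)_7: α=6, u≡3; β=18, v≡6 (mod 7); (3|7)=-1, (6|7)=-1; sign (−1)^0·-1^18·-1^6 = +1.
(a,b)_3: α=0, u≡1; β=-6, v≡2 (mod 3); (1|3)=+1, (2|3)=-1; sign (−1)^0·+1^-6·-1^0 = +1.
(a,b)_2: α=-2, β=0; u≡3, v≡1 (mod 8); ε(u)ε(v)=1·0, αω(v)=-2·0, βω(u)=0·1; sum ≡ 0  ⇒  +1.
(a,b)_∞: sgn(-29)=−, sgn(377)=+, so +1.
(a,b)_29: α=-1, u≡7; β=-3, v≡13 (mod 29); (7|29)=+1, (13|29)=+1; sign (−1)^0·+1^-3·+1^-1 = +1.
(a,b)_47: α=2, u≡25; β=6, v≡25 (mod 47); (25|47)=+1, (25|47)=+1; sign (−1)^0·+1^6·+1^2 = +1.
(a,b)_31: α=2, u≡20; β=6, v≡18 (mod 31); (20|31)=+1, (18|31)=+1; sign (−1)^0·+1^6·+1^2 = +1.
(a,b)_19: α=-2, u≡11; β=0, v≡4 (mod 19); (11|19)=+1, (4|19)=+1; sign (−1)^0·+1^0·+1^-2 = +1.
(a,b)_13: α=2, u≡10; β=1, v≡1 (mod 13); (10|13)=+1, (1|13)=+1; sign (−1)^0·+1^1·+1^2 = +1.
(a,b)_5: α=-2, u≡4; β=-6, v≡2 (mod 5); (4|5)=+1, (2|5)=-1; sign (−1)^0·+1^-6·-1^-2 = +1.
(a,b)_17: α=-2, u≡12; β=-6, v≡12 (mod 17); (12|17)=-1, (12|17)=-1; sign (−1)^0·-1^-6·-1^-2 = +1.
Every local symbol is +1, so the conic -29·x² + 377·y² = z² has ℚ_v-points for all v and hence a ℚ-point; (a, b / ℚ) ≅ M_2(ℚ).

[]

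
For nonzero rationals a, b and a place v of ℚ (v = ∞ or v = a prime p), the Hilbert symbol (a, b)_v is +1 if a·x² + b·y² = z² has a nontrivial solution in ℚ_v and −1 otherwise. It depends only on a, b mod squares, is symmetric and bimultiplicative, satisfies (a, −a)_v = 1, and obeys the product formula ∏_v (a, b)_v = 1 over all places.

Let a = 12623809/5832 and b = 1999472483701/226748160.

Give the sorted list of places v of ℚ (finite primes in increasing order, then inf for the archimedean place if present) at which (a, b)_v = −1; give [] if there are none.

(a, b) ≡ (2, 19635) mod (ℚ^×)²; places V = {2, 3, 5, 7, 11, 17, 19, ∞}.
(a,b)_3: α=-6, u≡2; β=-11, v≡2 (mod 3); (2|3)=-1, (2|3)=-1; sign (−1)^0·-1^-11·-1^-6 = -1.
(a,b)_7: α=0, u≡2; β=1, v≡3 (mod 7); (2|7)=+1, (3|7)=-1; sign (−1)^0·+1^1·-1^0 = +1.
(a,b)_5: α=0, u≡2; β=-1, v≡3 (mod 5); (2|5)=-1, (3|5)=-1; sign (−1)^0·-1^-1·-1^0 = -1.
(a,b)_11: α=2, u≡8; β=5, v≡1 (mod 11); (8|11)=-1, (1|11)=+1; sign (−1)^0·-1^5·+1^2 = -1.
(a,b)_2: α=-3, β=-8; u≡1, v≡3 (mod 8); ε(u)ε(v)=0·1, αω(v)=-3·1, βω(u)=-8·0; sum ≡ 1  ⇒  -1.
(a,b)_∞: sgn(2)=+, sgn(19635)=+, so +1.
(a,b)_17: α=2, u≡8; β=3, v≡8 (mod 17); (8|17)=+1, (8|17)=+1; sign (−1)^0·+1^3·+1^2 = +1.
(a,b)_19: α=2, u≡10; β=2, v≡2 (mod 19); (10|19)=-1, (2|19)=-1; sign (−1)^0·-1^2·-1^2 = +1.
(2, 19635 / ℚ) ramifies at {2, 3, 5, 11}: a division algebra.

[2, 3, 5, 11]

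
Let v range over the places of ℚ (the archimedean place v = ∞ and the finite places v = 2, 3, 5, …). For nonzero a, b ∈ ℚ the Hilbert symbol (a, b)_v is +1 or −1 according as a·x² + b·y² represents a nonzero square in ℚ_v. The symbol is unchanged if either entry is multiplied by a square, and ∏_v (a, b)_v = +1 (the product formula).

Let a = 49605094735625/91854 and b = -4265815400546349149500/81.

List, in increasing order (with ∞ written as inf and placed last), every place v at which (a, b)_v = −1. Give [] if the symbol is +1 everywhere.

[5, 7, 13, 23]

(a, b) ≡ (102718, -1495) mod (ℚ^×)²; places V = {2, 3, 5, 7, 11, 13, 23, 29, ∞}.
(a,b)_13: α=2, u≡7; β=3, v≡11 (mod 13); (7|13)=-1, (11|13)=-1; sign (−1)^0·-1^3·-1^2 = -1.
(a,b)_5: α=4, u≡3; β=3, v≡4 (mod 5); (3|5)=-1, (4|5)=+1; sign (−1)^0·-1^3·+1^4 = -1.
(a,b)_7: α=-1, u≡4; β=2, v≡5 (mod 7); (4|7)=+1, (5|7)=-1; sign (−1)^0·+1^2·-1^-1 = -1.
(a,b)_29: α=1, u≡9; β=2, v≡16 (mod 29); (9|29)=+1, (16|29)=+1; sign (−1)^0·+1^2·+1^1 = +1.
(a,b)_11: α=3, u≡8; β=4, v≡3 (mod 11); (8|11)=-1, (3|11)=+1; sign (−1)^0·-1^4·+1^3 = +1.
(a,b)_23: α=3, u≡3; β=5, v≡6 (mod 23); (3|23)=+1, (6|23)=+1; sign (−1)^1·+1^5·+1^3 = -1.
(a,b)_∞: sgn(102718)=+, sgn(-1495)=−, so +1.
(a,b)_3: α=-8, u≡1; β=-4, v≡2 (mod 3); (1|3)=+1, (2|3)=-1; sign (−1)^0·+1^-4·-1^-8 = +1.
(a,b)_2: α=-1, β=2; u≡7, v≡1 (mod 8); ε(u)ε(v)=1·0, αω(v)=-1·0, βω(u)=2·0; sum ≡ 0  ⇒  +1.
(102718, -1495 / ℚ) ramifies at {5, 7, 13, 23}: a division algebra.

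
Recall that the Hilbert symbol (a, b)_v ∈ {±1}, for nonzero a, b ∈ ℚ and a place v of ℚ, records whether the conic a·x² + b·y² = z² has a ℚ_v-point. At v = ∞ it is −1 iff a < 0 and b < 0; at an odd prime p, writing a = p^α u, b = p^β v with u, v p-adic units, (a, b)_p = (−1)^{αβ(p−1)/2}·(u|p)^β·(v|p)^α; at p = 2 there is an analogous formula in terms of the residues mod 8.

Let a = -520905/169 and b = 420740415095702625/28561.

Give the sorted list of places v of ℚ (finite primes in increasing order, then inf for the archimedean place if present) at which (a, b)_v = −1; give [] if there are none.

[3, 37, 41, 53]

Mod squares: a ≡ -4305, b ≡ 8442105. Check v ∈ {∞, 2, 3, 5, 7, 11, 13, 37, 41, 53}.
v=5: a=5^1·(≡1), b=5^3·(≡1) mod 5; (1|5)=+1, (1|5)=+1; (−1)^{1·3·2}·(+1)^3·(+1)^1 = +1.
v=11: a=11^2·(≡10), b=11^4·(≡4) mod 11; (10|11)=-1, (4|11)=+1; (−1)^{2·4·5}·(-1)^4·(+1)^2 = +1.
v=13: a=13^-2·(≡5), b=13^-4·(≡1) mod 13; (5|13)=-1, (1|13)=+1; (−1)^{-2·-4·6}·(-1)^-4·(+1)^-2 = +1.
v=2: v_2(a)=0, v_2(b)=0; units ≡ 7, 1 (mod 8); ε·ε+αω+βω = 1·0+0·0+0·0 ≡ 0  ⇒  (a,b)_2 = +1.
v=53: a=53^0·(≡35), b=53^1·(≡48) mod 53; (35|53)=-1, (48|53)=-1; (−1)^{0·1·26}·(-1)^1·(-1)^0 = -1.
v=∞: -4305 < 0 and 8442105 > 0  ⇒  (a,b)_∞ = +1.
v=37: a=37^0·(≡22), b=37^1·(≡24) mod 37; (22|37)=-1, (24|37)=-1; (−1)^{0·1·18}·(-1)^1·(-1)^0 = -1.
v=41: a=41^1·(≡1), b=41^3·(≡29) mod 41; (1|41)=+1, (29|41)=-1; (−1)^{1·3·20}·(+1)^3·(-1)^1 = -1.
v=3: a=3^1·(≡2), b=3^5·(≡2) mod 3; (2|3)=-1, (2|3)=-1; (−1)^{1·5·1}·(-1)^5·(-1)^1 = -1.
v=7: a=7^1·(≡2), b=7^1·(≡6) mod 7; (2|7)=+1, (6|7)=-1; (−1)^{1·1·3}·(+1)^1·(-1)^1 = +1.
|Ram(-4305, 8442105)| = 4, even; anisotropic at {3, 37, 41, 53}.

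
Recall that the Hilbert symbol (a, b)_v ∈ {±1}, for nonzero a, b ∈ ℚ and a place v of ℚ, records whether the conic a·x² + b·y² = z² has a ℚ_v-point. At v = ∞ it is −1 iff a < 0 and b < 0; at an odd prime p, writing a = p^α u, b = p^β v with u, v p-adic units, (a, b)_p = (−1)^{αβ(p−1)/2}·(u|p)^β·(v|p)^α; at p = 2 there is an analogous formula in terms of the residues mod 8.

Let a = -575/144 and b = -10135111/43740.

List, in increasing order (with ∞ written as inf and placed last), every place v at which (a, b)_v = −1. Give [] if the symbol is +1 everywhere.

[5, 17, 23, inf]

Mod squares: a ≡ -23, b ≡ -5865. Check v ∈ {∞, 2, 3, 5, 7, 17, 23}.
v=7: a=7^0·(≡5), b=7^2·(≡1) mod 7; (5|7)=-1, (1|7)=+1; (−1)^{0·2·3}·(-1)^2·(+1)^0 = +1.
v=3: a=3^-2·(≡1), b=3^-7·(≡1) mod 3; (1|3)=+1, (1|3)=+1; (−1)^{-2·-7·1}·(+1)^-7·(+1)^-2 = +1.
v=17: a=17^0·(≡11), b=17^1·(≡10) mod 17; (11|17)=-1, (10|17)=-1; (−1)^{0·1·8}·(-1)^1·(-1)^0 = -1.
v=5: a=5^2·(≡3), b=5^-1·(≡3) mod 5; (3|5)=-1, (3|5)=-1; (−1)^{2·-1·2}·(-1)^-1·(-1)^2 = -1.
v=∞: -23 < 0 and -5865 < 0  ⇒  (a,b)_∞ = -1.
v=23: a=23^1·(≡15), b=23^3·(≡20) mod 23; (15|23)=-1, (20|23)=-1; (−1)^{1·3·11}·(-1)^3·(-1)^1 = -1.
v=2: v_2(a)=-4, v_2(b)=-2; units ≡ 1, 7 (mod 8); ε·ε+αω+βω = 0·1+-4·0+-2·0 ≡ 0  ⇒  (a,b)_2 = +1.
|Ram(-23, -5865)| = 4, even; anisotropic at {5, 17, 23, ∞}.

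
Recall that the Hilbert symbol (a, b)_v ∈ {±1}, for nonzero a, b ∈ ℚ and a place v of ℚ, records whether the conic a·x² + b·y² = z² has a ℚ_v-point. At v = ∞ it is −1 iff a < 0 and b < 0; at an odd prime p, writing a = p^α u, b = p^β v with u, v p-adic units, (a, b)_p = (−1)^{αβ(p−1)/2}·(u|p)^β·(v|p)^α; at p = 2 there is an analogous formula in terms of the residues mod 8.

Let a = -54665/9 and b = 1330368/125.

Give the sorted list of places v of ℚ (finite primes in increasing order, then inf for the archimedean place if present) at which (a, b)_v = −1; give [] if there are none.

[2, 41]

Mod squares: a ≡ -65, b ≡ 615. Check v ∈ {∞, 2, 3, 5, 13, 29, 41}.
v=41: a=41^0·(≡26), b=41^1·(≡29) mod 41; (26|41)=-1, (29|41)=-1; (−1)^{0·1·20}·(-1)^1·(-1)^0 = -1.
v=2: v_2(a)=0, v_2(b)=6; units ≡ 7, 7 (mod 8); ε·ε+αω+βω = 1·1+0·0+6·0 ≡ 1  ⇒  (a,b)_2 = -1.
v=5: a=5^1·(≡3), b=5^-3·(≡3) mod 5; (3|5)=-1, (3|5)=-1; (−1)^{1·-3·2}·(-1)^-3·(-1)^1 = +1.
v=∞: -65 < 0 and 615 > 0  ⇒  (a,b)_∞ = +1.
v=3: a=3^-2·(≡1), b=3^1·(≡1) mod 3; (1|3)=+1, (1|3)=+1; (−1)^{-2·1·1}·(+1)^1·(+1)^-2 = +1.
v=13: a=13^1·(≡8), b=13^2·(≡9) mod 13; (8|13)=-1, (9|13)=+1; (−1)^{1·2·6}·(-1)^2·(+1)^1 = +1.
v=29: a=29^2·(≡25), b=29^0·(≡25) mod 29; (25|29)=+1, (25|29)=+1; (−1)^{2·0·14}·(+1)^0·(+1)^2 = +1.
Ram(-65, 615) = {2, 41}; no ℚ_2-point on the conic.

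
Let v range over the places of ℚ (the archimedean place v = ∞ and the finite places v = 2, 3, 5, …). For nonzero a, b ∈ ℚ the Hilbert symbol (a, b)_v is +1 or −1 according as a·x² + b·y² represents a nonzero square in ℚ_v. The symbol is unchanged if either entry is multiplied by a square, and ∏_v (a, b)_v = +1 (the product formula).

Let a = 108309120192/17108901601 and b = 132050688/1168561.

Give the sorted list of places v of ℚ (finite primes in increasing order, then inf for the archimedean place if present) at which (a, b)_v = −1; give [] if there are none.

(a, b) ≡ (3, 87) mod (ℚ^×)²; places V = {2, 3, 7, 11, 13, 23, 29, 47, ∞}.
(a,b)_13: α=2, u≡4; β=0, v≡4 (mod 13); (4|13)=+1, (4|13)=+1; sign (−1)^0·+1^0·+1^2 = +1.
(a,b)_2: α=6, β=8; u≡3, v≡7 (mod 8); ε(u)ε(v)=1·1, αω(v)=6·0, βω(u)=8·1; sum ≡ 1  ⇒  -1.
(a,b)_11: α=-4, u≡1; β=2, v≡2 (mod 11); (1|11)=+1, (2|11)=-1; sign (−1)^0·+1^2·-1^-4 = +1.
(a,b)_∞: sgn(3)=+, sgn(87)=+, so +1.
(a,b)_47: α=-2, u≡14; β=-2, v≡20 (mod 47); (14|47)=+1, (20|47)=-1; sign (−1)^0·+1^-2·-1^-2 = +1.
(a,b)_3: α=5, u≡1; β=1, v≡2 (mod 3); (1|3)=+1, (2|3)=-1; sign (−1)^1·+1^1·-1^5 = +1.
(a,b)_23: α=-2, u≡4; β=-2, v≡6 (mod 23); (4|23)=+1, (6|23)=+1; sign (−1)^0·+1^-2·+1^-2 = +1.
(a,b)_29: α=2, u≡14; β=1, v≡11 (mod 29); (14|29)=-1, (11|29)=-1; sign (−1)^0·-1^1·-1^2 = -1.
(a,b)_7: α=2, u≡5; β=2, v≡5 (mod 7); (5|7)=-1, (5|7)=-1; sign (−1)^0·-1^2·-1^2 = +1.
(3, 87 / ℚ) ramifies at {2, 29}: a division algebra.

[2, 29]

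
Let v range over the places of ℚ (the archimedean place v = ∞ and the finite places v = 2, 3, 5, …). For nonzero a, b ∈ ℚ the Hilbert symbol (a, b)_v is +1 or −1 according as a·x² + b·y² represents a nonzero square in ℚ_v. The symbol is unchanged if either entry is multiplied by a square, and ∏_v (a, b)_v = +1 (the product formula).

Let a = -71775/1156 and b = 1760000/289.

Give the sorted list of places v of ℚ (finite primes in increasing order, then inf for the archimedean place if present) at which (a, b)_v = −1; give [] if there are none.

(a, b) ≡ (-319, 11) mod (ℚ^×)²; places V = {2, 3, 5, 11, 17, 29, ∞}.
(a,b)_2: α=-2, β=8; u≡1, v≡3 (mod 8); ε(u)ε(v)=0·1, αω(v)=-2·1, βω(u)=8·0; sum ≡ 0  ⇒  +1.
(a,b)_∞: sgn(-319)=−, sgn(11)=+, so +1.
(a,b)_5: α=2, u≡4; β=4, v≡4 (mod 5); (4|5)=+1, (4|5)=+1; sign (−1)^0·+1^4·+1^2 = +1.
(a,b)_11: α=1, u≡9; β=1, v≡9 (mod 11); (9|11)=+1, (9|11)=+1; sign (−1)^1·+1^1·+1^1 = -1.
(a,b)_17: α=-2, u≡4; β=-2, v≡7 (mod 17); (4|17)=+1, (7|17)=-1; sign (−1)^0·+1^-2·-1^-2 = +1.
(a,b)_3: α=2, u≡2; β=0, v≡2 (mod 3); (2|3)=-1, (2|3)=-1; sign (−1)^0·-1^0·-1^2 = +1.
(a,b)_29: α=1, u≡17; β=0, v≡10 (mod 29); (17|29)=-1, (10|29)=-1; sign (−1)^0·-1^0·-1^1 = -1.
(-319, 11 / ℚ) ramifies at {11, 29}: a division algebra.

[11, 29]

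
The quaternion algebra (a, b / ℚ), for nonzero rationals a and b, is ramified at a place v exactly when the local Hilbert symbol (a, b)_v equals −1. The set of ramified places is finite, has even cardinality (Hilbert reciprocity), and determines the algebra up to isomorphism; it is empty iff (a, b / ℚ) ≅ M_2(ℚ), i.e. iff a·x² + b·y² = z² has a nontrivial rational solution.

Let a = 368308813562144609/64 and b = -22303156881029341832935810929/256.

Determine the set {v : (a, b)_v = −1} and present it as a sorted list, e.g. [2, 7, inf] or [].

(a, b) ≡ (2688329, -33649) mod (ℚ^×)²; places V = {2, 3, 7, 11, 17, 19, 23, 29, 41, ∞}.
(a,b)_2: α=-6, β=-8; u≡1, v≡7 (mod 8); ε(u)ε(v)=0·1, αω(v)=-6·0, βω(u)=-8·0; sum ≡ 0  ⇒  +1.
(a,b)_3: α=0, u≡2; β=4, v≡2 (mod 3); (2|3)=-1, (2|3)=-1; sign (−1)^0·-1^4·-1^0 = +1.
(a,b)_11: α=4, u≡8; β=3, v≡7 (mod 11); (8|11)=-1, (7|11)=-1; sign (−1)^0·-1^3·-1^4 = -1.
(a,b)_19: α=3, u≡6; β=5, v≡14 (mod 19); (6|19)=+1, (14|19)=-1; sign (−1)^1·+1^5·-1^3 = +1.
(a,b)_7: α=3, u≡6; β=5, v≡1 (mod 7); (6|7)=-1, (1|7)=+1; sign (−1)^1·-1^5·+1^3 = +1.
(a,b)_23: α=2, u≡11; β=3, v≡1 (mod 23); (11|23)=-1, (1|23)=+1; sign (−1)^0·-1^3·+1^2 = -1.
(a,b)_29: α=1, u≡2; β=2, v≡28 (mod 29); (2|29)=-1, (28|29)=+1; sign (−1)^0·-1^2·+1^1 = +1.
(a,b)_41: α=1, u≡37; β=2, v≡22 (mod 41); (37|41)=+1, (22|41)=-1; sign (−1)^0·+1^2·-1^1 = -1.
(a,b)_∞: sgn(2688329)=+, sgn(-33649)=−, so +1.
(a,b)_17: α=1, u≡14; β=2, v≡7 (mod 17); (14|17)=-1, (7|17)=-1; sign (−1)^0·-1^2·-1^1 = -1.
Ram(2688329, -33649) = {11, 17, 23, 41}; no ℚ_11-point on the conic.

[11, 17, 23, 41]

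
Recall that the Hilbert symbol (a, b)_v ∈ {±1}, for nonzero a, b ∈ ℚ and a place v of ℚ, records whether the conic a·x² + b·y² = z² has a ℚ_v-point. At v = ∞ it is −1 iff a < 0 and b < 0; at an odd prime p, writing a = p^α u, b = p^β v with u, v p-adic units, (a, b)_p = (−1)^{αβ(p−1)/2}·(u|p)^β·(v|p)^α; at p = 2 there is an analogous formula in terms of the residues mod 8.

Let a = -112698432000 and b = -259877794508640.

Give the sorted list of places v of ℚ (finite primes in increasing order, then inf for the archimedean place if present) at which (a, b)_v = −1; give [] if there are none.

[3, 5, 7, inf]

Mod squares: a ≡ -330, b ≡ -2310. Check v ∈ {∞, 2, 3, 5, 7, 11}.
v=11: a=11^3·(≡5), b=11^7·(≡10) mod 11; (5|11)=+1, (10|11)=-1; (−1)^{3·7·5}·(+1)^7·(-1)^3 = +1.
v=7: a=7^2·(≡6), b=7^3·(≡6) mod 7; (6|7)=-1, (6|7)=-1; (−1)^{2·3·3}·(-1)^3·(-1)^2 = -1.
v=5: a=5^3·(≡4), b=5^1·(≡2) mod 5; (4|5)=+1, (2|5)=-1; (−1)^{3·1·2}·(+1)^1·(-1)^3 = -1.
v=3: a=3^3·(≡1), b=3^5·(≡1) mod 3; (1|3)=+1, (1|3)=+1; (−1)^{3·5·1}·(+1)^5·(+1)^3 = -1.
v=2: v_2(a)=9, v_2(b)=5; units ≡ 3, 5 (mod 8); ε·ε+αω+βω = 1·0+9·1+5·1 ≡ 0  ⇒  (a,b)_2 = +1.
v=∞: -330 < 0 and -2310 < 0  ⇒  (a,b)_∞ = -1.
Ram(-330, -2310) = {3, 5, 7, ∞}; no ℚ_3-point on the conic.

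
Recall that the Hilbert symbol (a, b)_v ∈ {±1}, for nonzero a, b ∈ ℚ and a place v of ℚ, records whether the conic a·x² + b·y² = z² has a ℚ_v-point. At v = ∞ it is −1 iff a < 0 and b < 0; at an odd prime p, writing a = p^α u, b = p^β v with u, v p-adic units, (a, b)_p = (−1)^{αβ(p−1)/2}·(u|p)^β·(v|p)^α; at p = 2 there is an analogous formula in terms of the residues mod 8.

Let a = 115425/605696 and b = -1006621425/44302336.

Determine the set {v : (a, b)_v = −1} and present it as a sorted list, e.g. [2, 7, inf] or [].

(a, b) ≡ (798, -17) mod (ℚ^×)²; places V = {2, 3, 5, 7, 13, 17, 19, ∞}.
(a,b)_2: α=-9, β=-18; u≡7, v≡7 (mod 8); ε(u)ε(v)=1·1, αω(v)=-9·0, βω(u)=-18·0; sum ≡ 1  ⇒  -1.
(a,b)_∞: sgn(798)=+, sgn(-17)=−, so +1.
(a,b)_7: α=-1, u≡2; β=0, v≡2 (mod 7); (2|7)=+1, (2|7)=+1; sign (−1)^0·+1^0·+1^-1 = +1.
(a,b)_5: α=2, u≡2; β=2, v≡3 (mod 5); (2|5)=-1, (3|5)=-1; sign (−1)^0·-1^2·-1^2 = +1.
(a,b)_13: α=-2, u≡7; β=-2, v≡4 (mod 13); (7|13)=-1, (4|13)=+1; sign (−1)^0·-1^-2·+1^-2 = +1.
(a,b)_17: α=0, u≡4; β=1, v≡9 (mod 17); (4|17)=+1, (9|17)=+1; sign (−1)^0·+1^1·+1^0 = +1.
(a,b)_3: α=5, u≡2; β=8, v≡1 (mod 3); (2|3)=-1, (1|3)=+1; sign (−1)^0·-1^8·+1^5 = +1.
(a,b)_19: α=1, u≡1; β=2, v≡2 (mod 19); (1|19)=+1, (2|19)=-1; sign (−1)^0·+1^2·-1^1 = -1.
Ram(798, -17) = {2, 19}; no ℚ_2-point on the conic.

[2, 19]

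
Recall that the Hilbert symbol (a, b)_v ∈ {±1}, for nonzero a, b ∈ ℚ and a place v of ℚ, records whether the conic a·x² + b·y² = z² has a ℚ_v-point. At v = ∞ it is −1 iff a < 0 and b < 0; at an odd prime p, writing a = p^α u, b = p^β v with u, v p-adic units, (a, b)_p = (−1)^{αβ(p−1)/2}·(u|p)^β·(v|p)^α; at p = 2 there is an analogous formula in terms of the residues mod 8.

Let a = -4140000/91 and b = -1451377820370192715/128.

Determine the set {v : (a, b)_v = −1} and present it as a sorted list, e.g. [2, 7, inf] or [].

(a, b) ≡ (-4186, -1430) mod (ℚ^×)²; places V = {2, 3, 5, 7, 11, 13, 23, ∞}.
(a,b)_7: α=-1, u≡4; β=2, v≡6 (mod 7); (4|7)=+1, (6|7)=-1; sign (−1)^0·+1^2·-1^-1 = -1.
(a,b)_23: α=1, u≡2; β=10, v≡19 (mod 23); (2|23)=+1, (19|23)=-1; sign (−1)^0·+1^10·-1^1 = -1.
(a,b)_2: α=5, β=-7; u≡3, v≡5 (mod 8); ε(u)ε(v)=1·0, αω(v)=5·1, βω(u)=-7·1; sum ≡ 0  ⇒  +1.
(a,b)_11: α=0, u≡5; β=1, v≡7 (mod 11); (5|11)=+1, (7|11)=-1; sign (−1)^0·+1^1·-1^0 = +1.
(a,b)_∞: sgn(-4186)=−, sgn(-1430)=−, so -1.
(a,b)_13: α=-1, u≡12; β=1, v≡6 (mod 13); (12|13)=+1, (6|13)=-1; sign (−1)^0·+1^1·-1^-1 = -1.
(a,b)_3: α=2, u≡2; β=0, v≡1 (mod 3); (2|3)=-1, (1|3)=+1; sign (−1)^0·-1^0·+1^2 = +1.
(a,b)_5: α=4, u≡1; β=1, v≡4 (mod 5); (1|5)=+1, (4|5)=+1; sign (−1)^0·+1^1·+1^4 = +1.
Ram(-4186, -1430) = {7, 13, 23, ∞}; no ℚ_7-point on the conic.

[7, 13, 23, inf]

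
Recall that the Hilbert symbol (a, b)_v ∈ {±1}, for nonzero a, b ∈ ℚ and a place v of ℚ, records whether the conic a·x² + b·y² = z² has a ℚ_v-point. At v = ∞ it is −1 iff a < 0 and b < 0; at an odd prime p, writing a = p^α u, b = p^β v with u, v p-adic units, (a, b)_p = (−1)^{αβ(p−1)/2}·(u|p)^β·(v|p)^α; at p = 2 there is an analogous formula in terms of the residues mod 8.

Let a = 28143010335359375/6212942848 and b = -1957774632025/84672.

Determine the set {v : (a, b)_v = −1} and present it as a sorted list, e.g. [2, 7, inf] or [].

Mod squares: a ≡ 161, b ≡ -3. Check v ∈ {∞, 2, 3, 5, 7, 19, 23}.
v=∞: 161 > 0 and -3 < 0  ⇒  (a,b)_∞ = +1.
v=7: a=7^-5·(≡1), b=7^-2·(≡2) mod 7; (1|7)=+1, (2|7)=+1; (−1)^{-5·-2·3}·(+1)^-2·(+1)^-5 = +1.
v=23: a=23^9·(≡19), b=23^8·(≡10) mod 23; (19|23)=-1, (10|23)=-1; (−1)^{9·8·11}·(-1)^8·(-1)^9 = -1.
v=5: a=5^6·(≡1), b=5^2·(≡2) mod 5; (1|5)=+1, (2|5)=-1; (−1)^{6·2·2}·(+1)^2·(-1)^6 = +1.
v=3: a=3^0·(≡2), b=3^-3·(≡2) mod 3; (2|3)=-1, (2|3)=-1; (−1)^{0·-3·1}·(-1)^-3·(-1)^0 = -1.
v=2: v_2(a)=-10, v_2(b)=-6; units ≡ 1, 5 (mod 8); ε·ε+αω+βω = 0·0+-10·1+-6·0 ≡ 0  ⇒  (a,b)_2 = +1.
v=19: a=19^-2·(≡4), b=19^0·(≡1) mod 19; (4|19)=+1, (1|19)=+1; (−1)^{-2·0·9}·(+1)^0·(+1)^-2 = +1.
Ram(161, -3) = {3, 23}; no ℚ_3-point on the conic.

[3, 23]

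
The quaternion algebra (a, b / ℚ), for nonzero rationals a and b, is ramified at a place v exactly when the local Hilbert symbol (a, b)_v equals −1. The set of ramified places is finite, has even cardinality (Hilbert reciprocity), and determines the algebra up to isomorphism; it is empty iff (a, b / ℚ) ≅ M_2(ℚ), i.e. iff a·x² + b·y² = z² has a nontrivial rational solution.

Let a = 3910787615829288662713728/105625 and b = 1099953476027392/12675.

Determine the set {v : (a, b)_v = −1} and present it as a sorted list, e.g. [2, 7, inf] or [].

(a, b) ≡ (6118, 651) mod (ℚ^×)²; places V = {2, 3, 5, 7, 13, 19, 23, 31, ∞}.
(a,b)_5: α=-4, u≡2; β=-2, v≡1 (mod 5); (2|5)=-1, (1|5)=+1; sign (−1)^0·-1^-2·+1^-4 = +1.
(a,b)_3: α=4, u≡1; β=-1, v≡1 (mod 3); (1|3)=+1, (1|3)=+1; sign (−1)^0·+1^-1·+1^4 = +1.
(a,b)_13: α=-2, u≡2; β=-2, v≡9 (mod 13); (2|13)=-1, (9|13)=+1; sign (−1)^0·-1^-2·+1^-2 = +1.
(a,b)_2: α=7, β=10; u≡3, v≡3 (mod 8); ε(u)ε(v)=1·1, αω(v)=7·1, βω(u)=10·1; sum ≡ 0  ⇒  +1.
(a,b)_23: α=7, u≡1; β=4, v≡5 (mod 23); (1|23)=+1, (5|23)=-1; sign (−1)^0·+1^4·-1^7 = -1.
(a,b)_7: α=5, u≡5; β=3, v≡4 (mod 7); (5|7)=-1, (4|7)=+1; sign (−1)^1·-1^3·+1^5 = +1.
(a,b)_∞: sgn(6118)=+, sgn(651)=+, so +1.
(a,b)_31: α=2, u≡15; β=1, v≡22 (mod 31); (15|31)=-1, (22|31)=-1; sign (−1)^0·-1^1·-1^2 = -1.
(a,b)_19: α=3, u≡13; β=2, v≡6 (mod 19); (13|19)=-1, (6|19)=+1; sign (−1)^0·-1^2·+1^3 = +1.
|Ram(6118, 651)| = 2, even; anisotropic at {23, 31}.

[23, 31]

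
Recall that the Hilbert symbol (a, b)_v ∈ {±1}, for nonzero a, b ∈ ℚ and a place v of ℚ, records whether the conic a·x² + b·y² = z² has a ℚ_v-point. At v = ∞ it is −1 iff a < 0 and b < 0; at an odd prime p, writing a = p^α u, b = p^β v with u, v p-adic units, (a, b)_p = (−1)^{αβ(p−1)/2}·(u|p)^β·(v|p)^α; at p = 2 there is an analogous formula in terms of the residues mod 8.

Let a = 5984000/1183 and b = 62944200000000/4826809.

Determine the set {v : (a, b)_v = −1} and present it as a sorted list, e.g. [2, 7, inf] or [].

(a, b) ≡ (6545, 2) mod (ℚ^×)²; places V = {2, 3, 5, 7, 11, 13, 17, ∞}.
(a,b)_7: α=-1, u≡1; β=0, v≡4 (mod 7); (1|7)=+1, (4|7)=+1; sign (−1)^0·+1^0·+1^-1 = +1.
(a,b)_3: α=0, u≡2; β=2, v≡2 (mod 3); (2|3)=-1, (2|3)=-1; sign (−1)^0·-1^2·-1^0 = +1.
(a,b)_17: α=1, u≡10; β=2, v≡2 (mod 17); (10|17)=-1, (2|17)=+1; sign (−1)^0·-1^2·+1^1 = +1.
(a,b)_11: α=1, u≡1; β=2, v≡6 (mod 11); (1|11)=+1, (6|11)=-1; sign (−1)^0·+1^2·-1^1 = -1.
(a,b)_∞: sgn(6545)=+, sgn(2)=+, so +1.
(a,b)_2: α=8, β=9; u≡1, v≡1 (mod 8); ε(u)ε(v)=0·0, αω(v)=8·0, βω(u)=9·0; sum ≡ 0  ⇒  +1.
(a,b)_13: α=-2, u≡5; β=-6, v≡7 (mod 13); (5|13)=-1, (7|13)=-1; sign (−1)^0·-1^-6·-1^-2 = +1.
(a,b)_5: α=3, u≡4; β=8, v≡3 (mod 5); (4|5)=+1, (3|5)=-1; sign (−1)^0·+1^8·-1^3 = -1.
|Ram(6545, 2)| = 2, even; anisotropic at {5, 11}.

[5, 11]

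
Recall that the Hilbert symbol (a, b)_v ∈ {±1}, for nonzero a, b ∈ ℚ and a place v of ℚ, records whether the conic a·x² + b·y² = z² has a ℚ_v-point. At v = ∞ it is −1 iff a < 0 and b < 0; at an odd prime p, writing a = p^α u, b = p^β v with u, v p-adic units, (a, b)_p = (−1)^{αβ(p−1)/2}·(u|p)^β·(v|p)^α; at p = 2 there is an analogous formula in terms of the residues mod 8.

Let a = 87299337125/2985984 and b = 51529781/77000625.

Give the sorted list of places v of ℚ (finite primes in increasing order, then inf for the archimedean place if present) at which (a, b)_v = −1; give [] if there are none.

[17, 41]

(a, b) ≡ (3485, 29) mod (ℚ^×)²; places V = {2, 3, 5, 7, 11, 13, 17, 29, 31, 41, 43, ∞}.
(a,b)_5: α=3, u≡3; β=-4, v≡1 (mod 5); (3|5)=-1, (1|5)=+1; sign (−1)^0·-1^-4·+1^3 = +1.
(a,b)_11: α=2, u≡1; β=0, v≡8 (mod 11); (1|11)=+1, (8|11)=-1; sign (−1)^0·+1^0·-1^2 = +1.
(a,b)_31: α=0, u≡3; β=2, v≡21 (mod 31); (3|31)=-1, (21|31)=-1; sign (−1)^0·-1^2·-1^0 = +1.
(a,b)_3: α=-6, u≡2; β=-6, v≡2 (mod 3); (2|3)=-1, (2|3)=-1; sign (−1)^0·-1^-6·-1^-6 = +1.
(a,b)_41: α=1, u≡11; β=0, v≡38 (mod 41); (11|41)=-1, (38|41)=-1; sign (−1)^0·-1^0·-1^1 = -1.
(a,b)_13: α=2, u≡12; β=-2, v≡4 (mod 13); (12|13)=+1, (4|13)=+1; sign (−1)^0·+1^-2·+1^2 = +1.
(a,b)_∞: sgn(3485)=+, sgn(29)=+, so +1.
(a,b)_29: α=0, u≡5; β=1, v≡28 (mod 29); (5|29)=+1, (28|29)=+1; sign (−1)^0·+1^1·+1^0 = +1.
(a,b)_43: α=0, u≡5; β=2, v≡34 (mod 43); (5|43)=-1, (34|43)=-1; sign (−1)^0·-1^2·-1^0 = +1.
(a,b)_17: α=1, u≡16; β=0, v≡3 (mod 17); (16|17)=+1, (3|17)=-1; sign (−1)^0·+1^0·-1^1 = -1.
(a,b)_2: α=-12, β=0; u≡5, v≡5 (mod 8); ε(u)ε(v)=0·0, αω(v)=-12·1, βω(u)=0·1; sum ≡ 0  ⇒  +1.
(a,b)_7: α=2, u≡6; β=0, v≡1 (mod 7); (6|7)=-1, (1|7)=+1; sign (−1)^0·-1^0·+1^2 = +1.
Ram(3485, 29) = {17, 41}; no ℚ_17-point on the conic.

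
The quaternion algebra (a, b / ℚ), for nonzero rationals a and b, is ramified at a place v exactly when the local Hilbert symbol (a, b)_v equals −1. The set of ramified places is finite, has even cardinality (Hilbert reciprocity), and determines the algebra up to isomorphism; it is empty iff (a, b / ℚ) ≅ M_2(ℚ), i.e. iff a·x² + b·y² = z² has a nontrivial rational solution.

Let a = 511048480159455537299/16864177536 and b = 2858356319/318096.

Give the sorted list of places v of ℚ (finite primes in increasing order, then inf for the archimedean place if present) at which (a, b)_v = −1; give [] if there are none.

[3, 7]

Mod squares: a ≡ 66, b ≡ 119. Check v ∈ {∞, 2, 3, 7, 11, 13, 17, 29, 31, 47}.
v=29: a=29^4·(≡10), b=29^2·(≡14) mod 29; (10|29)=-1, (14|29)=-1; (−1)^{4·2·14}·(-1)^2·(-1)^4 = +1.
v=11: a=11^1·(≡10), b=11^0·(≡3) mod 11; (10|11)=-1, (3|11)=+1; (−1)^{1·0·5}·(-1)^0·(+1)^1 = +1.
v=17: a=17^2·(≡15), b=17^1·(≡10) mod 17; (15|17)=+1, (10|17)=-1; (−1)^{2·1·8}·(+1)^1·(-1)^2 = +1.
v=3: a=3^-3·(≡1), b=3^-2·(≡2) mod 3; (1|3)=+1, (2|3)=-1; (−1)^{-3·-2·1}·(+1)^-2·(-1)^-3 = -1.
v=7: a=7^2·(≡3), b=7^1·(≡5) mod 7; (3|7)=-1, (5|7)=-1; (−1)^{2·1·3}·(-1)^1·(-1)^2 = -1.
v=13: a=13^6·(≡1), b=13^4·(≡8) mod 13; (1|13)=+1, (8|13)=-1; (−1)^{6·4·6}·(+1)^4·(-1)^6 = +1.
v=2: v_2(a)=-7, v_2(b)=-4; units ≡ 1, 7 (mod 8); ε·ε+αω+βω = 0·1+-7·0+-4·0 ≡ 0  ⇒  (a,b)_2 = +1.
v=∞: 66 > 0 and 119 > 0  ⇒  (a,b)_∞ = +1.
v=47: a=47^-4·(≡20), b=47^-2·(≡14) mod 47; (20|47)=-1, (14|47)=+1; (−1)^{-4·-2·23}·(-1)^-2·(+1)^-4 = +1.
v=31: a=31^2·(≡1), b=31^0·(≡22) mod 31; (1|31)=+1, (22|31)=-1; (−1)^{2·0·15}·(+1)^0·(-1)^2 = +1.
Ram(66, 119) = {3, 7}; no ℚ_3-point on the conic.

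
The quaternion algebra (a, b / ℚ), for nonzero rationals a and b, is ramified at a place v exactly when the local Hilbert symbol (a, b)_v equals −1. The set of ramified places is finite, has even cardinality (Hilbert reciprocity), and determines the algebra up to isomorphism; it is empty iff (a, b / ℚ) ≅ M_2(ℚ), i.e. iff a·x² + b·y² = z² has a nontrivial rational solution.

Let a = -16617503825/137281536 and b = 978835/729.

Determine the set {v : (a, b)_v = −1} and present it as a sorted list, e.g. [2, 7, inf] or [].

Mod squares: a ≡ -323, b ≡ 715. Check v ∈ {∞, 2, 3, 5, 7, 11, 13, 17, 19, 37}.
v=11: a=11^0·(≡8), b=11^1·(≡2) mod 11; (8|11)=-1, (2|11)=-1; (−1)^{0·1·5}·(-1)^1·(-1)^0 = -1.
v=7: a=7^-2·(≡3), b=7^0·(≡4) mod 7; (3|7)=-1, (4|7)=+1; (−1)^{-2·0·3}·(-1)^0·(+1)^-2 = +1.
v=13: a=13^4·(≡8), b=13^1·(≡12) mod 13; (8|13)=-1, (12|13)=+1; (−1)^{4·1·6}·(-1)^1·(+1)^4 = -1.
v=5: a=5^2·(≡2), b=5^1·(≡3) mod 5; (2|5)=-1, (3|5)=-1; (−1)^{2·1·2}·(-1)^1·(-1)^2 = -1.
v=19: a=19^-1·(≡2), b=19^0·(≡18) mod 19; (2|19)=-1, (18|19)=-1; (−1)^{-1·0·9}·(-1)^0·(-1)^-1 = -1.
v=3: a=3^-2·(≡1), b=3^-6·(≡1) mod 3; (1|3)=+1, (1|3)=+1; (−1)^{-2·-6·1}·(+1)^-6·(+1)^-2 = +1.
v=∞: -323 < 0 and 715 > 0  ⇒  (a,b)_∞ = +1.
v=37: a=37^2·(≡21), b=37^2·(≡9) mod 37; (21|37)=+1, (9|37)=+1; (−1)^{2·2·18}·(+1)^2·(+1)^2 = +1.
v=17: a=17^1·(≡8), b=17^0·(≡4) mod 17; (8|17)=+1, (4|17)=+1; (−1)^{1·0·8}·(+1)^0·(+1)^1 = +1.
v=2: v_2(a)=-14, v_2(b)=0; units ≡ 5, 3 (mod 8); ε·ε+αω+βω = 0·1+-14·1+0·1 ≡ 0  ⇒  (a,b)_2 = +1.
|Ram(-323, 715)| = 4, even; anisotropic at {5, 11, 13, 19}.

[5, 11, 13, 19]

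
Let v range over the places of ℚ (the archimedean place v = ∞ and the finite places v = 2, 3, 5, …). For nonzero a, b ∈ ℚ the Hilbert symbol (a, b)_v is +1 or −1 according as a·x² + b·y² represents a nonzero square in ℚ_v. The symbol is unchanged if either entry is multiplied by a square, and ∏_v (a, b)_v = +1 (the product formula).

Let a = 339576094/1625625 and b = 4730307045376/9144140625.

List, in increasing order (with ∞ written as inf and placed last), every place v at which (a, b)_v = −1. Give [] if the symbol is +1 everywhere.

Mod squares: a ≡ 46, b ≡ 874. Check v ∈ {∞, 2, 3, 5, 11, 13, 17, 19, 23}.
v=5: a=5^-4·(≡4), b=5^-8·(≡4) mod 5; (4|5)=+1, (4|5)=+1; (−1)^{-4·-8·2}·(+1)^-8·(+1)^-4 = +1.
v=∞: 46 > 0 and 874 > 0  ⇒  (a,b)_∞ = +1.
v=17: a=17^-2·(≡14), b=17^-2·(≡10) mod 17; (14|17)=-1, (10|17)=-1; (−1)^{-2·-2·8}·(-1)^-2·(-1)^-2 = +1.
v=19: a=19^2·(≡10), b=19^3·(≡13) mod 19; (10|19)=-1, (13|19)=-1; (−1)^{2·3·9}·(-1)^3·(-1)^2 = -1.
v=13: a=13^2·(≡7), b=13^0·(≡9) mod 13; (7|13)=-1, (9|13)=+1; (−1)^{2·0·6}·(-1)^0·(+1)^2 = +1.
v=11: a=11^2·(≡6), b=11^4·(≡3) mod 11; (6|11)=-1, (3|11)=+1; (−1)^{2·4·5}·(-1)^4·(+1)^2 = +1.
v=3: a=3^-2·(≡1), b=3^-4·(≡1) mod 3; (1|3)=+1, (1|3)=+1; (−1)^{-2·-4·1}·(+1)^-4·(+1)^-2 = +1.
v=23: a=23^1·(≡8), b=23^1·(≡15) mod 23; (8|23)=+1, (15|23)=-1; (−1)^{1·1·11}·(+1)^1·(-1)^1 = +1.
v=2: v_2(a)=1, v_2(b)=11; units ≡ 7, 5 (mod 8); ε·ε+αω+βω = 1·0+1·1+11·0 ≡ 1  ⇒  (a,b)_2 = -1.
|Ram(46, 874)| = 2, even; anisotropic at {2, 19}.

[2, 19]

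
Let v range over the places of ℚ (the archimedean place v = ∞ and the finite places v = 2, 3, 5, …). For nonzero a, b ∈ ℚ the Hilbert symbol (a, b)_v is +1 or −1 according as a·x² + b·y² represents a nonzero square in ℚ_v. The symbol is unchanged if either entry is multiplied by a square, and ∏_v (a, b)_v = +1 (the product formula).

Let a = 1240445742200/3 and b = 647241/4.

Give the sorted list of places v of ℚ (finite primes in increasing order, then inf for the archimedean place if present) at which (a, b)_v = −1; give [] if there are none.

[3, 37, 41, 43]

Mod squares: a ≡ 128765994, b ≡ 13209. Check v ∈ {∞, 2, 3, 5, 7, 17, 37, 41, 43, 47}.
v=43: a=43^1·(≡36), b=43^0·(≡12) mod 43; (36|43)=+1, (12|43)=-1; (−1)^{1·0·21}·(+1)^0·(-1)^1 = -1.
v=2: v_2(a)=3, v_2(b)=-2; units ≡ 5, 1 (mod 8); ε·ε+αω+βω = 0·0+3·0+-2·1 ≡ 0  ⇒  (a,b)_2 = +1.
v=7: a=7^1·(≡6), b=7^3·(≡1) mod 7; (6|7)=-1, (1|7)=+1; (−1)^{1·3·3}·(-1)^3·(+1)^1 = +1.
v=47: a=47^1·(≡7), b=47^0·(≡1) mod 47; (7|47)=+1, (1|47)=+1; (−1)^{1·0·23}·(+1)^0·(+1)^1 = +1.
v=37: a=37^1·(≡30), b=37^1·(≡35) mod 37; (30|37)=+1, (35|37)=-1; (−1)^{1·1·18}·(+1)^1·(-1)^1 = -1.
v=5: a=5^2·(≡1), b=5^0·(≡4) mod 5; (1|5)=+1, (4|5)=+1; (−1)^{2·0·2}·(+1)^0·(+1)^2 = +1.
v=3: a=3^-1·(≡2), b=3^1·(≡2) mod 3; (2|3)=-1, (2|3)=-1; (−1)^{-1·1·1}·(-1)^1·(-1)^-1 = -1.
v=17: a=17^2·(≡1), b=17^1·(≡11) mod 17; (1|17)=+1, (11|17)=-1; (−1)^{2·1·8}·(+1)^1·(-1)^2 = +1.
v=∞: 128765994 > 0 and 13209 > 0  ⇒  (a,b)_∞ = +1.
v=41: a=41^1·(≡13), b=41^0·(≡14) mod 41; (13|41)=-1, (14|41)=-1; (−1)^{1·0·20}·(-1)^0·(-1)^1 = -1.
Ram(128765994, 13209) = {3, 37, 41, 43}; no ℚ_3-point on the conic.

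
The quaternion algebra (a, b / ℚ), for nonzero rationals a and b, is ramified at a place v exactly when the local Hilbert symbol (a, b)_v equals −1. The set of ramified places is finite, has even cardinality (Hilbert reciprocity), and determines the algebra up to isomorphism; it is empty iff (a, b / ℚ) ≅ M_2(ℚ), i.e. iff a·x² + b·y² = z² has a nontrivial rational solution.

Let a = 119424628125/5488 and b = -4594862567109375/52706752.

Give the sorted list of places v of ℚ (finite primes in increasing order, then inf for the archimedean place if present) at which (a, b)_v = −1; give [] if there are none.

Mod squares: a ≡ 19635, b ≡ -373065. Check v ∈ {∞, 2, 3, 5, 7, 11, 17, 19, 29}.
v=2: v_2(a)=-4, v_2(b)=-6; units ≡ 3, 7 (mod 8); ε·ε+αω+βω = 1·1+-4·0+-6·1 ≡ 1  ⇒  (a,b)_2 = -1.
v=29: a=29^2·(≡2), b=29^2·(≡9) mod 29; (2|29)=-1, (9|29)=+1; (−1)^{2·2·14}·(-1)^2·(+1)^2 = +1.
v=11: a=11^1·(≡3), b=11^1·(≡9) mod 11; (3|11)=+1, (9|11)=+1; (−1)^{1·1·5}·(+1)^1·(+1)^1 = -1.
v=5: a=5^5·(≡2), b=5^7·(≡3) mod 5; (2|5)=-1, (3|5)=-1; (−1)^{5·7·2}·(-1)^7·(-1)^5 = +1.
v=17: a=17^1·(≡15), b=17^1·(≡9) mod 17; (15|17)=+1, (9|17)=+1; (−1)^{1·1·8}·(+1)^1·(+1)^1 = +1.
v=19: a=19^0·(≡10), b=19^1·(≡11) mod 19; (10|19)=-1, (11|19)=+1; (−1)^{0·1·9}·(-1)^1·(+1)^0 = -1.
v=3: a=3^5·(≡2), b=3^9·(≡1) mod 3; (2|3)=-1, (1|3)=+1; (−1)^{5·9·1}·(-1)^9·(+1)^5 = +1.
v=∞: 19635 > 0 and -373065 < 0  ⇒  (a,b)_∞ = +1.
v=7: a=7^-3·(≡6), b=7^-7·(≡6) mod 7; (6|7)=-1, (6|7)=-1; (−1)^{-3·-7·3}·(-1)^-7·(-1)^-3 = -1.
|Ram(19635, -373065)| = 4, even; anisotropic at {2, 7, 11, 19}.

[2, 7, 11, 19]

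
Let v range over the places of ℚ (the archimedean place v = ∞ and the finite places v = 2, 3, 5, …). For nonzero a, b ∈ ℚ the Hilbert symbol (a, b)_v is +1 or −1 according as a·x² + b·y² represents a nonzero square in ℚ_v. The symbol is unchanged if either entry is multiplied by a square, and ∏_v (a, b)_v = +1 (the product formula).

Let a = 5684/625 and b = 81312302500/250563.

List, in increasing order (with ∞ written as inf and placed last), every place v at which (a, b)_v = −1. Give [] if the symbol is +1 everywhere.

[3, 31]

Mod squares: a ≡ 29, b ≡ 806403. Check v ∈ {∞, 2, 3, 5, 7, 11, 13, 17, 23, 29, 31}.
v=13: a=13^0·(≡3), b=13^1·(≡8) mod 13; (3|13)=+1, (8|13)=-1; (−1)^{0·1·6}·(+1)^1·(-1)^0 = +1.
v=23: a=23^0·(≡18), b=23^1·(≡12) mod 23; (18|23)=+1, (12|23)=+1; (−1)^{0·1·11}·(+1)^1·(+1)^0 = +1.
v=11: a=11^0·(≡7), b=11^2·(≡3) mod 11; (7|11)=-1, (3|11)=+1; (−1)^{0·2·5}·(-1)^2·(+1)^0 = +1.
v=29: a=29^1·(≡5), b=29^1·(≡6) mod 29; (5|29)=+1, (6|29)=+1; (−1)^{1·1·14}·(+1)^1·(+1)^1 = +1.
v=31: a=31^0·(≡27), b=31^1·(≡8) mod 31; (27|31)=-1, (8|31)=+1; (−1)^{0·1·15}·(-1)^1·(+1)^0 = -1.
v=7: a=7^2·(≡2), b=7^0·(≡6) mod 7; (2|7)=+1, (6|7)=-1; (−1)^{2·0·3}·(+1)^0·(-1)^2 = +1.
v=3: a=3^0·(≡2), b=3^-1·(≡1) mod 3; (2|3)=-1, (1|3)=+1; (−1)^{0·-1·1}·(-1)^-1·(+1)^0 = -1.
v=17: a=17^0·(≡7), b=17^-4·(≡15) mod 17; (7|17)=-1, (15|17)=+1; (−1)^{0·-4·8}·(-1)^-4·(+1)^0 = +1.
v=5: a=5^-4·(≡4), b=5^4·(≡3) mod 5; (4|5)=+1, (3|5)=-1; (−1)^{-4·4·2}·(+1)^4·(-1)^-4 = +1.
v=∞: 29 > 0 and 806403 > 0  ⇒  (a,b)_∞ = +1.
v=2: v_2(a)=2, v_2(b)=2; units ≡ 5, 3 (mod 8); ε·ε+αω+βω = 0·1+2·1+2·1 ≡ 0  ⇒  (a,b)_2 = +1.
Ram(29, 806403) = {3, 31}; no ℚ_3-point on the conic.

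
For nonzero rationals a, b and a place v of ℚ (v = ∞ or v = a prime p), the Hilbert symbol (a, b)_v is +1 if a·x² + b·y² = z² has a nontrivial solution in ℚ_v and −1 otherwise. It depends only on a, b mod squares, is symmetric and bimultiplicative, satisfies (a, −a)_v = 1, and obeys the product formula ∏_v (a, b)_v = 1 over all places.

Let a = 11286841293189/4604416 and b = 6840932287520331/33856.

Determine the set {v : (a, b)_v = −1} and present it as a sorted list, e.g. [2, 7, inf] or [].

Mod squares: a ≡ 475354, b ≡ 13299. Check v ∈ {∞, 2, 3, 7, 11, 13, 17, 23, 31, 41}.
v=7: a=7^2·(≡6), b=7^6·(≡6) mod 7; (6|7)=-1, (6|7)=-1; (−1)^{2·6·3}·(-1)^6·(-1)^2 = +1.
v=31: a=31^1·(≡10), b=31^1·(≡12) mod 31; (10|31)=+1, (12|31)=-1; (−1)^{1·1·15}·(+1)^1·(-1)^1 = +1.
v=2: v_2(a)=-9, v_2(b)=-6; units ≡ 5, 3 (mod 8); ε·ε+αω+βω = 0·1+-9·1+-6·1 ≡ 1  ⇒  (a,b)_2 = -1.
v=17: a=17^-1·(≡12), b=17^2·(≡12) mod 17; (12|17)=-1, (12|17)=-1; (−1)^{-1·2·8}·(-1)^2·(-1)^-1 = -1.
v=41: a=41^3·(≡23), b=41^2·(≡34) mod 41; (23|41)=+1, (34|41)=-1; (−1)^{3·2·20}·(+1)^2·(-1)^3 = -1.
v=13: a=13^0·(≡3), b=13^1·(≡4) mod 13; (3|13)=+1, (4|13)=+1; (−1)^{0·1·6}·(+1)^1·(+1)^0 = +1.
v=3: a=3^4·(≡1), b=3^3·(≡2) mod 3; (1|3)=+1, (2|3)=-1; (−1)^{4·3·1}·(+1)^3·(-1)^4 = +1.
v=23: a=23^-2·(≡13), b=23^-2·(≡7) mod 23; (13|23)=+1, (7|23)=-1; (−1)^{-2·-2·11}·(+1)^-2·(-1)^-2 = +1.
v=∞: 475354 > 0 and 13299 > 0  ⇒  (a,b)_∞ = +1.
v=11: a=11^3·(≡8), b=11^1·(≡2) mod 11; (8|11)=-1, (2|11)=-1; (−1)^{3·1·5}·(-1)^1·(-1)^3 = -1.
(475354, 13299 / ℚ) ramifies at {2, 11, 17, 41}: a division algebra.

[2, 11, 17, 41]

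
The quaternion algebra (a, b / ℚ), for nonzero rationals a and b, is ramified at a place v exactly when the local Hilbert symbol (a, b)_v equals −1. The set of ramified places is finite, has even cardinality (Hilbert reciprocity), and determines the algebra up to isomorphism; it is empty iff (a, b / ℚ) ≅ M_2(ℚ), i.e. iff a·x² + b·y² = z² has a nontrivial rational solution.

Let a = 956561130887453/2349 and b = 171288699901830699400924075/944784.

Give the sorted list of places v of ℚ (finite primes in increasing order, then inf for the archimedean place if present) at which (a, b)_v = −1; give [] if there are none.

[13, 17, 23, 29]

(a, b) ≡ (60697, 5083) mod (ℚ^×)²; places V = {2, 3, 5, 7, 13, 17, 19, 23, 29, ∞}.
(a,b)_7: α=3, u≡5; β=4, v≡4 (mod 7); (5|7)=-1, (4|7)=+1; sign (−1)^0·-1^4·+1^3 = +1.
(a,b)_2: α=0, β=-4; u≡1, v≡3 (mod 8); ε(u)ε(v)=0·1, αω(v)=0·1, βω(u)=-4·0; sum ≡ 0  ⇒  +1.
(a,b)_17: α=2, u≡5; β=5, v≡12 (mod 17); (5|17)=-1, (12|17)=-1; sign (−1)^0·-1^5·-1^2 = -1.
(a,b)_5: α=0, u≡2; β=2, v≡2 (mod 5); (2|5)=-1, (2|5)=-1; sign (−1)^0·-1^2·-1^0 = +1.
(a,b)_13: α=3, u≡5; β=5, v≡4 (mod 13); (5|13)=-1, (4|13)=+1; sign (−1)^0·-1^5·+1^3 = -1.
(a,b)_3: α=-4, u≡1; β=-10, v≡1 (mod 3); (1|3)=+1, (1|3)=+1; sign (−1)^0·+1^-10·+1^-4 = +1.
(a,b)_∞: sgn(60697)=+, sgn(5083)=+, so +1.
(a,b)_19: α=2, u≡9; β=0, v≡13 (mod 19); (9|19)=+1, (13|19)=-1; sign (−1)^0·+1^0·-1^2 = +1.
(a,b)_29: α=-1, u≡5; β=2, v≡11 (mod 29); (5|29)=+1, (11|29)=-1; sign (−1)^0·+1^2·-1^-1 = -1.
(a,b)_23: α=3, u≡15; β=5, v≡17 (mod 23); (15|23)=-1, (17|23)=-1; sign (−1)^1·-1^5·-1^3 = -1.
|Ram(60697, 5083)| = 4, even; anisotropic at {13, 17, 23, 29}.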